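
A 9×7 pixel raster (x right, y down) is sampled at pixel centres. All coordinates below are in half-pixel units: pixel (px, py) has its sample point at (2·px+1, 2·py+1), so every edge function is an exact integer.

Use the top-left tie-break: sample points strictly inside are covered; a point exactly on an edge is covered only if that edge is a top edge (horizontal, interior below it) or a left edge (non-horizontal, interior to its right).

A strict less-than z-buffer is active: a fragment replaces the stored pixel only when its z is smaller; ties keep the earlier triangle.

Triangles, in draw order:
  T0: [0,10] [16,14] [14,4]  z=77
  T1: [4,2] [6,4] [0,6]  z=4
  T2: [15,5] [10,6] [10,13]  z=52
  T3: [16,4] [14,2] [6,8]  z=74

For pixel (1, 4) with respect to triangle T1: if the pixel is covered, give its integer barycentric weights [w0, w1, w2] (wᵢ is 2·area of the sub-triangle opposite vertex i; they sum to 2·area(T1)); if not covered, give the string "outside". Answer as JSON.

T0:
  2·area = 152  (B↔C swapped to make it positive)
  edge (0, 10)→(14, 4): d=(14,-6) top-left  bias=+0
  edge (14, 4)→(16, 14): d=(2,10) right/bottom  bias=-1
  edge (16, 14)→(0, 10): d=(-16,-4) top-left  bias=+0
    (6,2)@(13, 5): e=[8,12,132] → #
    (7,2)@(15, 5): e=[20,-8,140] → ·
    (3,3)@(7, 7): e=[0,76,76] → #  [on edge]
    (4,3)@(9, 7): e=[12,56,84] → #
    (5,3)@(11, 7): e=[24,36,92] → #
    (7,3)@(15, 7): e=[48,-4,108] → ·
    (1,4)@(3, 9): e=[4,120,28] → #
    (2,4)@(5, 9): e=[16,100,36] → #
    (7,4)@(15, 9): e=[76,0,76] → ·  [on edge]
    (1,5)@(3, 11): e=[32,124,-4] → ·
    (2,5)@(5, 11): e=[44,104,4] → #
    (7,5)@(15, 11): e=[104,4,44] → #
  covered (19 px):
    · · · · · · · · ·
    · · · · · · · · ·
    · · · · · · # · ·
    · · · # # # # · ·
    · # # # # # # · ·
    · · # # # # # # ·
    · · · · · · # # ·
T1:
  2·area = 16
  edge (4, 2)→(6, 4): d=(2,2) right/bottom  bias=-1
  edge (6, 4)→(0, 6): d=(-6,2) right/bottom  bias=-1
  edge (0, 6)→(4, 2): d=(4,-4) top-left  bias=+0
    (1,0)@(3, 1): e=[0,24,-8] → ·  [on edge]
    (2,0)@(5, 1): e=[-4,20,0] → ·  [on edge]
    (7,0)@(15, 1): e=[-24,0,40] → ·  [on edge]
    (1,1)@(3, 3): e=[4,12,0] → #  [on edge]
    (2,1)@(5, 3): e=[0,8,8] → ·  [on edge]
    (4,1)@(9, 3): e=[-8,0,24] → ·  [on edge]
    (0,2)@(1, 5): e=[12,4,0] → #  [on edge]
    (1,2)@(3, 5): e=[8,0,8] → ·  [on edge]
    (3,2)@(7, 5): e=[0,-8,24] → ·  [on edge]
    (0,3)@(1, 7): e=[16,-8,8] → ·
    (4,3)@(9, 7): e=[0,-24,40] → ·  [on edge]
    (5,4)@(11, 9): e=[0,-40,56] → ·  [on edge]
    (6,5)@(13, 11): e=[0,-56,72] → ·  [on edge]
    (7,6)@(15, 13): e=[0,-72,88] → ·  [on edge]
  covered (2 px):
    · · · · · · · · ·
    · # · · · · · · ·
    # · · · · · · · ·
    · · · · · · · · ·
    · · · · · · · · ·
    · · · · · · · · ·
    · · · · · · · · ·
T2:
  2·area = 35  (B↔C swapped to make it positive)
  edge (15, 5)→(10, 13): d=(-5,8) right/bottom  bias=-1
  edge (10, 13)→(10, 6): d=(0,-7) top-left  bias=+0
  edge (10, 6)→(15, 5): d=(5,-1) top-left  bias=+0
    (7,2)@(15, 5): e=[0,35,0] → ·  [on edge]
    (2,3)@(5, 7): e=[70,-35,0] → ·  [on edge]
    (5,3)@(11, 7): e=[22,7,6] → #
    (6,3)@(13, 7): e=[6,21,8] → #
    (7,3)@(15, 7): e=[-10,35,10] → ·
    (5,4)@(11, 9): e=[12,7,16] → #
    (6,4)@(13, 9): e=[-4,21,18] → ·
    (5,5)@(11, 11): e=[2,7,26] → #
    (6,5)@(13, 11): e=[-14,21,28] → ·
    (5,6)@(11, 13): e=[-8,7,36] → ·
  covered (4 px):
    · · · · · · · · ·
    · · · · · · · · ·
    · · · · · · · · ·
    · · · · · # # · ·
    · · · · · # · · ·
    · · · · · # · · ·
    · · · · · · · · ·
T3:
  2·area = 28  (B↔C swapped to make it positive)
  edge (16, 4)→(6, 8): d=(-10,4) right/bottom  bias=-1
  edge (6, 8)→(14, 2): d=(8,-6) top-left  bias=+0
  edge (14, 2)→(16, 4): d=(2,2) right/bottom  bias=-1
    (6,0)@(13, 1): e=[42,-14,0] → ·  [on edge]
    (6,1)@(13, 3): e=[22,2,4] → #
    (7,1)@(15, 3): e=[14,14,0] → ·  [on edge]
    (5,2)@(11, 5): e=[10,6,12] → #
    (7,2)@(15, 5): e=[-6,30,4] → ·
    (8,2)@(17, 5): e=[-14,42,0] → ·  [on edge]
    (5,3)@(11, 7): e=[-10,22,16] → ·
    (6,3)@(13, 7): e=[-18,34,12] → ·
  covered (3 px):
    · · · · · · · · ·
    · · · · · · # · ·
    · · · · · # # · ·
    · · · · · · · · ·
    · · · · · · · · ·
    · · · · · · · · ·
    · · · · · · · · ·

Final: "outside"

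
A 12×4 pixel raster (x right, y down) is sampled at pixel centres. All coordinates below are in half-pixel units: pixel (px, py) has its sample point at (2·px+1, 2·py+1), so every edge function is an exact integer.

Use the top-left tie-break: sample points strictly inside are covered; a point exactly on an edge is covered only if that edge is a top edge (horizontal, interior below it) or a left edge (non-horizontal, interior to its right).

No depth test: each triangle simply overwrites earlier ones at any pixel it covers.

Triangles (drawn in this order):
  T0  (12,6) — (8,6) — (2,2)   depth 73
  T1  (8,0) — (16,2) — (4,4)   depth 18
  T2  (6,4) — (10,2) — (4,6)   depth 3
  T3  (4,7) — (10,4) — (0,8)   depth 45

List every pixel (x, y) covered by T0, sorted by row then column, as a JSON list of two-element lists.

T0:
  2·area = 16
  edge (12, 6)→(8, 6): d=(-4,0) right/bottom  bias=-1
  edge (8, 6)→(2, 2): d=(-6,-4) top-left  bias=+0
  edge (2, 2)→(12, 6): d=(10,4) right/bottom  bias=-1
    (3,2)@(7, 5): e=[4,2,10] → █
    (4,2)@(9, 5): e=[4,10,2] → █
    (5,2)@(11, 5): e=[4,18,-6] → ·
    (3,3)@(7, 7): e=[-4,-10,30] → ·
    (4,3)@(9, 7): e=[-4,-2,22] → ·
  covered (2 px):
    · · · · · · · · · · · ·
    · · · · · · · · · · · ·
    · · · █ █ · · · · · · ·
    · · · · · · · · · · · ·
T1:
  2·area = 40
  edge (8, 0)→(16, 2): d=(8,2) right/bottom  bias=-1
  edge (16, 2)→(4, 4): d=(-12,2) right/bottom  bias=-1
  edge (4, 4)→(8, 0): d=(4,-4) top-left  bias=+0
    (3,0)@(7, 1): e=[10,30,0] → █  [on edge]
    (4,0)@(9, 1): e=[6,26,8] → █
    (5,0)@(11, 1): e=[2,22,16] → █
    (6,0)@(13, 1): e=[-2,18,24] → ·
    (2,1)@(5, 3): e=[30,10,0] → █  [on edge]
    (5,1)@(11, 3): e=[18,-2,24] → ·
    (1,2)@(3, 5): e=[50,-10,0] → ·  [on edge]
    (2,2)@(5, 5): e=[46,-14,8] → ·
    (3,2)@(7, 5): e=[42,-18,16] → ·
    (4,2)@(9, 5): e=[38,-22,24] → ·
    (0,3)@(1, 7): e=[70,-30,0] → ·  [on edge]
  covered (6 px):
    · · · █ █ █ · · · · · ·
    · · █ █ █ · · · · · · ·
    · · · · · · · · · · · ·
    · · · · · · · · · · · ·
T2:
  2·area = 4
  edge (6, 4)→(10, 2): d=(4,-2) top-left  bias=+0
  edge (10, 2)→(4, 6): d=(-6,4) right/bottom  bias=-1
  edge (4, 6)→(6, 4): d=(2,-2) top-left  bias=+0
    (4,0)@(9, 1): e=[-6,10,0] → ·  [on edge]
    (3,1)@(7, 3): e=[-2,6,0] → ·  [on edge]
    (2,2)@(5, 5): e=[2,2,0] → █  [on edge]
    (3,2)@(7, 5): e=[6,-6,4] → ·
    (1,3)@(3, 7): e=[6,-2,0] → ·  [on edge]
    (2,3)@(5, 7): e=[10,-10,4] → ·
  covered (1 px):
    · · · · · · · · · · · ·
    · · · · · · · · · · · ·
    · · █ · · · · · · · · ·
    · · · · · · · · · · · ·
T3:
  2·area = 6  (B↔C swapped to make it positive)
  edge (4, 7)→(0, 8): d=(-4,1) right/bottom  bias=-1
  edge (0, 8)→(10, 4): d=(10,-4) top-left  bias=+0
  edge (10, 4)→(4, 7): d=(-6,3) right/bottom  bias=-1
    (1,3)@(3, 7): e=[1,2,3] → █
    (2,3)@(5, 7): e=[-1,10,-3] → ·
  covered (1 px):
    · · · · · · · · · · · ·
    · · · · · · · · · · · ·
    · · · · · · · · · · · ·
    · █ · · · · · · · · · ·

Answer: [[3,2],[4,2]]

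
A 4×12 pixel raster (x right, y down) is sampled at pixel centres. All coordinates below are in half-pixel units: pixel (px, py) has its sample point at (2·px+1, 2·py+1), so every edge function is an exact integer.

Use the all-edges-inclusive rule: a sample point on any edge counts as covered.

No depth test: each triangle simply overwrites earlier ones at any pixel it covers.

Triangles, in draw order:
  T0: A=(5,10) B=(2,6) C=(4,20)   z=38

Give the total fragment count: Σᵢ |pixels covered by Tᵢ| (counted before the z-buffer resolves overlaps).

T0:
  2·area = 34  (B↔C swapped to make it positive)
  edge (5, 10)→(4, 20): d=(-1,10) inclusive
  edge (4, 20)→(2, 6): d=(-2,-14) inclusive
  edge (2, 6)→(5, 10): d=(3,4) inclusive
    (1,4)@(3, 9): e=[21,8,5] → X
    (2,4)@(5, 9): e=[1,36,-3] → .
    (1,5)@(3, 11): e=[19,4,11] → X
    (2,5)@(5, 11): e=[-1,32,3] → .
    (1,6)@(3, 13): e=[17,0,17] → X  [on edge]
    (2,6)@(5, 13): e=[-3,28,9] → .
    (1,7)@(3, 15): e=[15,-4,23] → .
  covered (3 px):
    . . . .
    . . . .
    . . . .
    . . . .
    . X . .
    . X . .
    . X . .
    . . . .
    . . . .
    . . . .
    . . . .
    . . . .

Result: 3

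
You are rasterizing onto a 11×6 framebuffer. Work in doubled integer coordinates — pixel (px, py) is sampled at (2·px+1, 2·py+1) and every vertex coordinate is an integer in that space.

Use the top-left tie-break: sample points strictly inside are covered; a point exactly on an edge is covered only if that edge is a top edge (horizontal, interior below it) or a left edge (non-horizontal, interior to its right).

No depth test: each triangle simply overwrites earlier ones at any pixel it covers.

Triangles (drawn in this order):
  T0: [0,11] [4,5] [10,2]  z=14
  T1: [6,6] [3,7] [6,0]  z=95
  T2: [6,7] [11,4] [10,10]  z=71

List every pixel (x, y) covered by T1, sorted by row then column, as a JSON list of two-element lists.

T0:
  2·area = 24
  edge (0, 11)→(4, 5): d=(4,-6) top-left  bias=+0
  edge (4, 5)→(10, 2): d=(6,-3) top-left  bias=+0
  edge (10, 2)→(0, 11): d=(-10,9) right/bottom  bias=-1
    (2,2)@(5, 5): e=[6,3,15] → X
    (3,2)@(7, 5): e=[18,9,-3] → .
    (1,3)@(3, 7): e=[2,9,13] → X
    (2,3)@(5, 7): e=[14,15,-5] → .
    (1,4)@(3, 9): e=[10,21,-7] → .
  covered (2 px):
    . . . . . . . . . . .
    . . . . . . . . . . .
    . . X . . . . . . . .
    . X . . . . . . . . .
    . . . . . . . . . . .
    . . . . . . . . . . .
T1:
  2·area = 18
  edge (6, 6)→(3, 7): d=(-3,1) right/bottom  bias=-1
  edge (3, 7)→(6, 0): d=(3,-7) top-left  bias=+0
  edge (6, 0)→(6, 6): d=(0,6) right/bottom  bias=-1
    (10,0)@(21, 1): e=[0,108,-90] → .  [on edge]
    (2,1)@(5, 3): e=[10,2,6] → X
    (3,1)@(7, 3): e=[8,16,-6] → .
    (7,1)@(15, 3): e=[0,72,-54] → .  [on edge]
    (2,2)@(5, 5): e=[4,8,6] → X
    (3,2)@(7, 5): e=[2,22,-6] → .
    (4,2)@(9, 5): e=[0,36,-18] → .  [on edge]
    (1,3)@(3, 7): e=[0,0,18] → .  [on edge]
    (2,3)@(5, 7): e=[-2,14,6] → .
  covered (2 px):
    . . . . . . . . . . .
    . . X . . . . . . . .
    . . X . . . . . . . .
    . . . . . . . . . . .
    . . . . . . . . . . .
    . . . . . . . . . . .
T2:
  2·area = 27
  edge (6, 7)→(11, 4): d=(5,-3) top-left  bias=+0
  edge (11, 4)→(10, 10): d=(-1,6) right/bottom  bias=-1
  edge (10, 10)→(6, 7): d=(-4,-3) top-left  bias=+0
    (3,3)@(7, 7): e=[3,21,3] → X
    (4,3)@(9, 7): e=[9,9,9] → X
    (5,3)@(11, 7): e=[15,-3,15] → .
    (3,4)@(7, 9): e=[13,19,-5] → .
    (4,4)@(9, 9): e=[19,7,1] → X
    (5,4)@(11, 9): e=[25,-5,7] → .
    (4,5)@(9, 11): e=[29,5,-7] → .
  covered (3 px):
    . . . . . . . . . . .
    . . . . . . . . . . .
    . . . . . . . . . . .
    . . . X X . . . . . .
    . . . . X . . . . . .
    . . . . . . . . . . .

Result: [[2,1],[2,2]]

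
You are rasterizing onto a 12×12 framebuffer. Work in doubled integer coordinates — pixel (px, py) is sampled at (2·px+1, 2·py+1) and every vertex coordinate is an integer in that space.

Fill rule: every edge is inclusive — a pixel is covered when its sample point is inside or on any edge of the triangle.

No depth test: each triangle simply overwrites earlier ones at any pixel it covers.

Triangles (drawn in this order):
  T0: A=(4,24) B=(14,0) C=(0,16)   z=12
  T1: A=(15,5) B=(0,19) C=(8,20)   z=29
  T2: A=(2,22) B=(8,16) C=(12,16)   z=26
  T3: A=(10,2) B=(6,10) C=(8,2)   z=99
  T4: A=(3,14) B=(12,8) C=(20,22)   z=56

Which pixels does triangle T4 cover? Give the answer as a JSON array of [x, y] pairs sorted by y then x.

T0:
  2·area = 176  (B↔C swapped to make it positive)
  edge (4, 24)→(0, 16): d=(-4,-8) inclusive
  edge (0, 16)→(14, 0): d=(14,-16) inclusive
  edge (14, 0)→(4, 24): d=(-10,24) inclusive
    (5,2)@(11, 5): e=[132,22,22] → #
    (6,2)@(13, 5): e=[148,54,-26] → ·
    (4,3)@(9, 7): e=[108,18,50] → #
    (6,3)@(13, 7): e=[140,82,-46] → ·
    (3,4)@(7, 9): e=[84,14,78] → #
    (5,4)@(11, 9): e=[116,78,-18] → ·
    (2,5)@(5, 11): e=[60,10,106] → #
    (5,5)@(11, 11): e=[108,106,-38] → ·
    (1,6)@(3, 13): e=[36,6,134] → #
    (4,6)@(9, 13): e=[84,102,-10] → ·
    (0,7)@(1, 15): e=[12,2,162] → #
    (4,7)@(9, 15): e=[76,130,-30] → ·
  covered (22 px):
    · · · · · · · · · · · ·
    · · · · · · · · · · · ·
    · · · · · # · · · · · ·
    · · · · # # · · · · · ·
    · · · # # · · · · · · ·
    · · # # # · · · · · · ·
    · # # # · · · · · · · ·
    # # # # · · · · · · · ·
    # # # · · · · · · · · ·
    · # # · · · · · · · · ·
    · # # · · · · · · · · ·
    · · · · · · · · · · · ·
T1:
  2·area = 127  (B↔C swapped to make it positive)
  edge (15, 5)→(8, 20): d=(-7,15) inclusive
  edge (8, 20)→(0, 19): d=(-8,-1) inclusive
  edge (0, 19)→(15, 5): d=(15,-14) inclusive
    (7,2)@(15, 5): e=[0,127,0] → #  [on edge]
    (8,2)@(17, 5): e=[-30,129,28] → ·
    (6,3)@(13, 7): e=[16,109,2] → #
    (7,3)@(15, 7): e=[-14,111,30] → ·
    (5,4)@(11, 9): e=[32,91,4] → #
    (7,4)@(15, 9): e=[-28,95,60] → ·
    (4,5)@(9, 11): e=[48,73,6] → #
    (6,5)@(13, 11): e=[-12,77,62] → ·
    (3,6)@(7, 13): e=[64,55,8] → #
    (6,6)@(13, 13): e=[-26,61,92] → ·
    (2,7)@(5, 15): e=[80,37,10] → #
    (5,7)@(11, 15): e=[-10,43,94] → ·
  covered (20 px):
    · · · · · · · · · · · ·
    · · · · · · · · · · · ·
    · · · · · · · # · · · ·
    · · · · · · # · · · · ·
    · · · · · # # · · · · ·
    · · · · # # · · · · · ·
    · · · # # # · · · · · ·
    · · # # # · · · · · · ·
    · # # # # · · · · · · ·
    # # # # · · · · · · · ·
    · · · · · · · · · · · ·
    · · · · · · · · · · · ·
T2:
  2·area = 24
  edge (2, 22)→(8, 16): d=(6,-6) inclusive
  edge (8, 16)→(12, 16): d=(4,0) inclusive
  edge (12, 16)→(2, 22): d=(-10,6) inclusive
    (11,0)@(23, 1): e=[0,-60,84] → ·  [on edge]
    (10,1)@(21, 3): e=[0,-52,76] → ·  [on edge]
    (9,2)@(19, 5): e=[0,-44,68] → ·  [on edge]
    (8,3)@(17, 7): e=[0,-36,60] → ·  [on edge]
    (7,4)@(15, 9): e=[0,-28,52] → ·  [on edge]
    (6,5)@(13, 11): e=[0,-20,44] → ·  [on edge]
    (5,6)@(11, 13): e=[0,-12,36] → ·  [on edge]
    (8,6)@(17, 13): e=[36,-12,0] → ·  [on edge]
    (4,7)@(9, 15): e=[0,-4,28] → ·  [on edge]
    (3,8)@(7, 17): e=[0,4,20] → #  [on edge]
    (4,8)@(9, 17): e=[12,4,8] → #
    (5,8)@(11, 17): e=[24,4,-4] → ·
    (2,9)@(5, 19): e=[0,12,12] → #  [on edge]
    (3,9)@(7, 19): e=[12,12,0] → #  [on edge]
    (1,10)@(3, 21): e=[0,20,4] → #  [on edge]
    (0,11)@(1, 23): e=[0,28,-4] → ·  [on edge]
  covered (5 px):
    · · · · · · · · · · · ·
    · · · · · · · · · · · ·
    · · · · · · · · · · · ·
    · · · · · · · · · · · ·
    · · · · · · · · · · · ·
    · · · · · · · · · · · ·
    · · · · · · · · · · · ·
    · · · · · · · · · · · ·
    · · · # # · · · · · · ·
    · · # # · · · · · · · ·
    · # · · · · · · · · · ·
    · · · · · · · · · · · ·
T3:
  2·area = 16
  edge (10, 2)→(6, 10): d=(-4,8) inclusive
  edge (6, 10)→(8, 2): d=(2,-8) inclusive
  edge (8, 2)→(10, 2): d=(2,0) inclusive
    (4,1)@(9, 3): e=[4,10,2] → #
    (5,1)@(11, 3): e=[-12,26,2] → ·
    (4,2)@(9, 5): e=[-4,14,6] → ·
    (3,3)@(7, 7): e=[4,2,10] → #
    (4,3)@(9, 7): e=[-12,18,10] → ·
    (3,4)@(7, 9): e=[-4,6,14] → ·
  covered (2 px):
    · · · · · · · · · · · ·
    · · · · # · · · · · · ·
    · · · · · · · · · · · ·
    · · · # · · · · · · · ·
    · · · · · · · · · · · ·
    · · · · · · · · · · · ·
    · · · · · · · · · · · ·
    · · · · · · · · · · · ·
    · · · · · · · · · · · ·
    · · · · · · · · · · · ·
    · · · · · · · · · · · ·
    · · · · · · · · · · · ·
T4:
  2·area = 174
  edge (3, 14)→(12, 8): d=(9,-6) inclusive
  edge (12, 8)→(20, 22): d=(8,14) inclusive
  edge (20, 22)→(3, 14): d=(-17,-8) inclusive
    (5,4)@(11, 9): e=[3,22,149] → #
    (6,4)@(13, 9): e=[15,-6,165] → ·
    (4,5)@(9, 11): e=[9,66,99] → #
    (6,5)@(13, 11): e=[33,10,131] → #
    (7,5)@(15, 11): e=[45,-18,147] → ·
    (2,6)@(5, 13): e=[3,138,33] → #
    (3,6)@(7, 13): e=[15,110,49] → #
    (7,6)@(15, 13): e=[63,-2,113] → ·
    (2,7)@(5, 15): e=[21,154,-1] → ·
    (3,7)@(7, 15): e=[33,126,15] → #
    (7,7)@(15, 15): e=[81,14,79] → #
    (8,7)@(17, 15): e=[93,-14,95] → ·
  covered (21 px):
    · · · · · · · · · · · ·
    · · · · · · · · · · · ·
    · · · · · · · · · · · ·
    · · · · · · · · · · · ·
    · · · · · # · · · · · ·
    · · · · # # # · · · · ·
    · · # # # # # · · · · ·
    · · · # # # # # · · · ·
    · · · · · # # # # · · ·
    · · · · · · · # # · · ·
    · · · · · · · · · # · ·
    · · · · · · · · · · · ·

Answer: [[5,4],[4,5],[5,5],[6,5],[2,6],[3,6],[4,6],[5,6],[6,6],[3,7],[4,7],[5,7],[6,7],[7,7],[5,8],[6,8],[7,8],[8,8],[7,9],[8,9],[9,10]]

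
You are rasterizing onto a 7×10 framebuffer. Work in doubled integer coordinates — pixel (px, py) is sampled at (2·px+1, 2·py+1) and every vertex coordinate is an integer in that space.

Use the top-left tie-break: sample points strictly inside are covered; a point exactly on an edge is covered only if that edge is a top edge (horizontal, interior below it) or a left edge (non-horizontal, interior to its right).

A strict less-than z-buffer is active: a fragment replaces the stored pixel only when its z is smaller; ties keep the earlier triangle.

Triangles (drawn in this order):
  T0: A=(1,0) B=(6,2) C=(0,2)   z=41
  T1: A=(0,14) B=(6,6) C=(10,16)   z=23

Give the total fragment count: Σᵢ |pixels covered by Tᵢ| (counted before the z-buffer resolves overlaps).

T0:
  2·area = 12
  edge (1, 0)→(6, 2): d=(5,2) right/bottom  bias=-1
  edge (6, 2)→(0, 2): d=(-6,0) right/bottom  bias=-1
  edge (0, 2)→(1, 0): d=(1,-2) top-left  bias=+0
    (0,0)@(1, 1): e=[5,6,1] → █
    (1,0)@(3, 1): e=[1,6,5] → █
    (2,0)@(5, 1): e=[-3,6,9] → ·
    (0,1)@(1, 3): e=[15,-6,3] → ·
    (1,1)@(3, 3): e=[11,-6,7] → ·
  covered (2 px):
    █ █ · · · · ·
    · · · · · · ·
    · · · · · · ·
    · · · · · · ·
    · · · · · · ·
    · · · · · · ·
    · · · · · · ·
    · · · · · · ·
    · · · · · · ·
    · · · · · · ·
T1:
  2·area = 92
  edge (0, 14)→(6, 6): d=(6,-8) top-left  bias=+0
  edge (6, 6)→(10, 16): d=(4,10) right/bottom  bias=-1
  edge (10, 16)→(0, 14): d=(-10,-2) top-left  bias=+0
    (2,4)@(5, 9): e=[10,22,60] → █
    (3,4)@(7, 9): e=[26,2,64] → █
    (4,4)@(9, 9): e=[42,-18,68] → ·
    (1,5)@(3, 11): e=[6,50,36] → █
    (4,5)@(9, 11): e=[54,-10,48] → ·
    (0,6)@(1, 13): e=[2,78,12] → █
    (4,6)@(9, 13): e=[66,-2,28] → ·
    (0,7)@(1, 15): e=[14,86,-8] → ·
    (1,7)@(3, 15): e=[30,66,-4] → ·
    (2,7)@(5, 15): e=[46,46,0] → █  [on edge]
    (4,7)@(9, 15): e=[78,6,8] → █
    (5,7)@(11, 15): e=[94,-14,12] → ·
  covered (12 px):
    · · · · · · ·
    · · · · · · ·
    · · · · · · ·
    · · · · · · ·
    · · █ █ · · ·
    · █ █ █ · · ·
    █ █ █ █ · · ·
    · · █ █ █ · ·
    · · · · · · ·
    · · · · · · ·

Final: 14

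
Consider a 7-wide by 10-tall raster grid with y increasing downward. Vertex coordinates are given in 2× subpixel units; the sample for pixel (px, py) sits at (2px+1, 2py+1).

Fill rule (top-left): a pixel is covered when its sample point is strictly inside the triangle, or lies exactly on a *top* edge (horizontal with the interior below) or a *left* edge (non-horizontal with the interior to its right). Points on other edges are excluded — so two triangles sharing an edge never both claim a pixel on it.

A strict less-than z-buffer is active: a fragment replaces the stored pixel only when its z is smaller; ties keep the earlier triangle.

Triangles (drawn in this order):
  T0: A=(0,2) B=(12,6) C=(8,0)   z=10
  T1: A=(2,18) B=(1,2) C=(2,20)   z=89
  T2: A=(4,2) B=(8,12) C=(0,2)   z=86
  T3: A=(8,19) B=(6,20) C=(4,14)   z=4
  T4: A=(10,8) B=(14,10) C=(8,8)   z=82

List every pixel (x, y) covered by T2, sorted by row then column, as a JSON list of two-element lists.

T0:
  2·area = 56  (B↔C swapped to make it positive)
  edge (0, 2)→(8, 0): d=(8,-2) top-left  bias=+0
  edge (8, 0)→(12, 6): d=(4,6) right/bottom  bias=-1
  edge (12, 6)→(0, 2): d=(-12,-4) top-left  bias=+0
    (2,0)@(5, 1): e=[2,22,32] → █
    (3,0)@(7, 1): e=[6,10,40] → █
    (4,0)@(9, 1): e=[10,-2,48] → ·
    (1,1)@(3, 3): e=[14,42,0] → █  [on edge]
    (4,1)@(9, 3): e=[26,6,24] → █
    (5,1)@(11, 3): e=[30,-6,32] → ·
    (1,2)@(3, 5): e=[30,50,-24] → ·
    (2,2)@(5, 5): e=[34,38,-16] → ·
    (3,2)@(7, 5): e=[38,26,-8] → ·
    (4,2)@(9, 5): e=[42,14,0] → █  [on edge]
    (5,2)@(11, 5): e=[46,2,8] → █
    (6,2)@(13, 5): e=[50,-10,16] → ·
  covered (8 px):
    · · █ █ · · ·
    · █ █ █ █ · ·
    · · · · █ █ ·
    · · · · · · ·
    · · · · · · ·
    · · · · · · ·
    · · · · · · ·
    · · · · · · ·
    · · · · · · ·
    · · · · · · ·
T1:
  2·area = 2  (B↔C swapped to make it positive)
  edge (2, 18)→(2, 20): d=(0,2) right/bottom  bias=-1
  edge (2, 20)→(1, 2): d=(-1,-18) top-left  bias=+0
  edge (1, 2)→(2, 18): d=(1,16) right/bottom  bias=-1
  covered (0 px):
    · · · · · · ·
    · · · · · · ·
    · · · · · · ·
    · · · · · · ·
    · · · · · · ·
    · · · · · · ·
    · · · · · · ·
    · · · · · · ·
    · · · · · · ·
    · · · · · · ·
T2:
  2·area = 40
  edge (4, 2)→(8, 12): d=(4,10) right/bottom  bias=-1
  edge (8, 12)→(0, 2): d=(-8,-10) top-left  bias=+0
  edge (0, 2)→(4, 2): d=(4,0) top-left  bias=+0
    (0,1)@(1, 3): e=[34,2,4] → █
    (1,1)@(3, 3): e=[14,22,4] → █
    (2,1)@(5, 3): e=[-6,42,4] → ·
    (0,2)@(1, 5): e=[42,-14,12] → ·
    (1,2)@(3, 5): e=[22,6,12] → █
    (2,2)@(5, 5): e=[2,26,12] → █
    (3,2)@(7, 5): e=[-18,46,12] → ·
    (1,3)@(3, 7): e=[30,-10,20] → ·
    (2,3)@(5, 7): e=[10,10,20] → █
    (3,3)@(7, 7): e=[-10,30,20] → ·
    (2,4)@(5, 9): e=[18,-6,28] → ·
  covered (5 px):
    · · · · · · ·
    █ █ · · · · ·
    · █ █ · · · ·
    · · █ · · · ·
    · · · · · · ·
    · · · · · · ·
    · · · · · · ·
    · · · · · · ·
    · · · · · · ·
    · · · · · · ·
T3:
  2·area = 14
  edge (8, 19)→(6, 20): d=(-2,1) right/bottom  bias=-1
  edge (6, 20)→(4, 14): d=(-2,-6) top-left  bias=+0
  edge (4, 14)→(8, 19): d=(4,5) right/bottom  bias=-1
    (0,2)@(1, 5): e=[35,0,-21] → ·  [on edge]
    (1,5)@(3, 11): e=[21,0,-7] → ·  [on edge]
    (2,8)@(5, 17): e=[7,0,7] → █  [on edge]
    (3,8)@(7, 17): e=[5,12,-3] → ·
    (2,9)@(5, 19): e=[3,-4,15] → ·
    (3,9)@(7, 19): e=[1,8,5] → █
    (4,9)@(9, 19): e=[-1,20,-5] → ·
  covered (2 px):
    · · · · · · ·
    · · · · · · ·
    · · · · · · ·
    · · · · · · ·
    · · · · · · ·
    · · · · · · ·
    · · · · · · ·
    · · · · · · ·
    · · █ · · · ·
    · · · █ · · ·
T4:
  2·area = 4
  edge (10, 8)→(14, 10): d=(4,2) right/bottom  bias=-1
  edge (14, 10)→(8, 8): d=(-6,-2) top-left  bias=+0
  edge (8, 8)→(10, 8): d=(2,0) top-left  bias=+0
    (2,3)@(5, 7): e=[6,0,-2] → ·  [on edge]
    (5,4)@(11, 9): e=[2,0,2] → █  [on edge]
    (6,4)@(13, 9): e=[-2,4,2] → ·
    (5,5)@(11, 11): e=[10,-12,6] → ·
  covered (1 px):
    · · · · · · ·
    · · · · · · ·
    · · · · · · ·
    · · · · · · ·
    · · · · · █ ·
    · · · · · · ·
    · · · · · · ·
    · · · · · · ·
    · · · · · · ·
    · · · · · · ·

Final: [[0,1],[1,1],[1,2],[2,2],[2,3]]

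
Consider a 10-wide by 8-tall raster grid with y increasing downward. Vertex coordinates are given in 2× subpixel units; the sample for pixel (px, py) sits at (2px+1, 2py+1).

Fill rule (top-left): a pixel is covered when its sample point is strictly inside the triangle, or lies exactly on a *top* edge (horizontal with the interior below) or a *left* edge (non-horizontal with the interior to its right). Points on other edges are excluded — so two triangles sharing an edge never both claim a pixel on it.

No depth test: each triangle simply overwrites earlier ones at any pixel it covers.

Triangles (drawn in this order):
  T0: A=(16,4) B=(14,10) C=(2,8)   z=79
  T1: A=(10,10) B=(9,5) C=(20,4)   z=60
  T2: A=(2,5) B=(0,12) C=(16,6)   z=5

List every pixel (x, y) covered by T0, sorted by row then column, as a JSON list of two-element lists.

T0:
  2·area = 76
  edge (16, 4)→(14, 10): d=(-2,6) right/bottom  bias=-1
  edge (14, 10)→(2, 8): d=(-12,-2) top-left  bias=+0
  edge (2, 8)→(16, 4): d=(14,-4) top-left  bias=+0
    (8,0)@(17, 1): e=[0,114,-38] → ·  [on edge]
    (6,2)@(13, 5): e=[16,58,2] → #
    (7,2)@(15, 5): e=[4,62,10] → #
    (8,2)@(17, 5): e=[-8,66,18] → ·
    (3,3)@(7, 7): e=[48,22,6] → #
    (4,3)@(9, 7): e=[36,26,14] → #
    (5,3)@(11, 7): e=[24,30,22] → #
    (7,3)@(15, 7): e=[0,38,38] → ·  [on edge]
    (3,4)@(7, 9): e=[44,-2,34] → ·
    (4,4)@(9, 9): e=[32,2,42] → #
    (7,4)@(15, 9): e=[-4,14,66] → ·
    (4,5)@(9, 11): e=[28,-22,70] → ·
    (6,6)@(13, 13): e=[0,-38,114] → ·  [on edge]
  covered (9 px):
    · · · · · · · · · ·
    · · · · · · · · · ·
    · · · · · · # # · ·
    · · · # # # # · · ·
    · · · · # # # · · ·
    · · · · · · · · · ·
    · · · · · · · · · ·
    · · · · · · · · · ·
T1:
  2·area = 56
  edge (10, 10)→(9, 5): d=(-1,-5) top-left  bias=+0
  edge (9, 5)→(20, 4): d=(11,-1) top-left  bias=+0
  edge (20, 4)→(10, 10): d=(-10,6) right/bottom  bias=-1
    (4,2)@(9, 5): e=[0,0,56] → #  [on edge]
    (5,2)@(11, 5): e=[10,2,44] → #
    (6,2)@(13, 5): e=[20,4,32] → #
    (7,2)@(15, 5): e=[30,6,20] → #
    (8,2)@(17, 5): e=[40,8,8] → #
    (9,2)@(19, 5): e=[50,10,-4] → ·
    (4,3)@(9, 7): e=[-2,22,36] → ·
    (5,3)@(11, 7): e=[8,24,24] → #
    (7,3)@(15, 7): e=[28,28,0] → ·  [on edge]
    (8,3)@(17, 7): e=[38,30,-12] → ·
    (5,4)@(11, 9): e=[6,46,4] → #
    (6,4)@(13, 9): e=[16,48,-8] → ·
    (2,6)@(5, 13): e=[-28,84,0] → ·  [on edge]
    (5,7)@(11, 15): e=[0,112,-56] → ·  [on edge]
  covered (8 px):
    · · · · · · · · · ·
    · · · · · · · · · ·
    · · · · # # # # # ·
    · · · · · # # · · ·
    · · · · · # · · · ·
    · · · · · · · · · ·
    · · · · · · · · · ·
    · · · · · · · · · ·
T2:
  2·area = 100  (B↔C swapped to make it positive)
  edge (2, 5)→(16, 6): d=(14,1) right/bottom  bias=-1
  edge (16, 6)→(0, 12): d=(-16,6) right/bottom  bias=-1
  edge (0, 12)→(2, 5): d=(2,-7) top-left  bias=+0
    (1,3)@(3, 7): e=[27,62,11] → #
    (2,3)@(5, 7): e=[25,50,25] → #
    (3,3)@(7, 7): e=[23,38,39] → #
    (4,3)@(9, 7): e=[21,26,53] → #
    (5,3)@(11, 7): e=[19,14,67] → #
    (6,3)@(13, 7): e=[17,2,81] → #
    (7,3)@(15, 7): e=[15,-10,95] → ·
    (0,4)@(1, 9): e=[57,42,1] → #
    (4,4)@(9, 9): e=[49,-6,57] → ·
    (5,4)@(11, 9): e=[47,-18,71] → ·
    (6,4)@(13, 9): e=[45,-30,85] → ·
    (0,5)@(1, 11): e=[85,10,5] → #
  covered (11 px):
    · · · · · · · · · ·
    · · · · · · · · · ·
    · · · · · · · · · ·
    · # # # # # # · · ·
    # # # # · · · · · ·
    # · · · · · · · · ·
    · · · · · · · · · ·
    · · · · · · · · · ·

Answer: [[6,2],[7,2],[3,3],[4,3],[5,3],[6,3],[4,4],[5,4],[6,4]]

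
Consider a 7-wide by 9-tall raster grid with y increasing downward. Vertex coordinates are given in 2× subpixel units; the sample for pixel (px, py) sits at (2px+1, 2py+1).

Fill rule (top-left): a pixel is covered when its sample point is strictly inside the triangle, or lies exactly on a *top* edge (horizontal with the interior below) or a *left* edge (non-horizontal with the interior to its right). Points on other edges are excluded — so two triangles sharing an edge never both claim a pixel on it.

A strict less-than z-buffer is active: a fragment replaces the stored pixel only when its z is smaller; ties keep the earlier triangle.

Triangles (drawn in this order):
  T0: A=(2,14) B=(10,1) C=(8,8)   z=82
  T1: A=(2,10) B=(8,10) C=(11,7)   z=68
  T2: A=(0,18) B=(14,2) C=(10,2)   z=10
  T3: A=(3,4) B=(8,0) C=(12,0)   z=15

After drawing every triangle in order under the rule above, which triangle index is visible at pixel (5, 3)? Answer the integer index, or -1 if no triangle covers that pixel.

T0:
  2·area = 30
  edge (2, 14)→(10, 1): d=(8,-13) top-left  bias=+0
  edge (10, 1)→(8, 8): d=(-2,7) right/bottom  bias=-1
  edge (8, 8)→(2, 14): d=(-6,6) right/bottom  bias=-1
    (4,1)@(9, 3): e=[3,3,24] → X
    (5,1)@(11, 3): e=[29,-11,12] → .
    (6,1)@(13, 3): e=[55,-25,0] → .  [on edge]
    (4,2)@(9, 5): e=[19,-1,12] → .
    (5,2)@(11, 5): e=[45,-15,0] → .  [on edge]
    (3,3)@(7, 7): e=[9,9,12] → X
    (4,3)@(9, 7): e=[35,-5,0] → .  [on edge]
    (3,4)@(7, 9): e=[25,5,0] → .  [on edge]
    (2,5)@(5, 11): e=[15,15,0] → .  [on edge]
    (1,6)@(3, 13): e=[5,25,0] → .  [on edge]
    (0,7)@(1, 15): e=[-5,35,0] → .  [on edge]
  covered (2 px):
    . . . . . . .
    . . . . X . .
    . . . . . . .
    . . . X . . .
    . . . . . . .
    . . . . . . .
    . . . . . . .
    . . . . . . .
    . . . . . . .
T1:
  2·area = 18  (B↔C swapped to make it positive)
  edge (2, 10)→(11, 7): d=(9,-3) top-left  bias=+0
  edge (11, 7)→(8, 10): d=(-3,3) right/bottom  bias=-1
  edge (8, 10)→(2, 10): d=(-6,0) right/bottom  bias=-1
    (6,2)@(13, 5): e=[-12,0,30] → .  [on edge]
    (5,3)@(11, 7): e=[0,0,18] → .  [on edge]
    (2,4)@(5, 9): e=[0,12,6] → X  [on edge]
    (3,4)@(7, 9): e=[6,6,6] → X
    (4,4)@(9, 9): e=[12,0,6] → .  [on edge]
    (2,5)@(5, 11): e=[18,6,-6] → .
    (3,5)@(7, 11): e=[24,0,-6] → .  [on edge]
    (2,6)@(5, 13): e=[36,0,-18] → .  [on edge]
    (1,7)@(3, 15): e=[48,0,-30] → .  [on edge]
    (0,8)@(1, 17): e=[60,0,-42] → .  [on edge]
  covered (2 px):
    . . . . . . .
    . . . . . . .
    . . . . . . .
    . . . . . . .
    . . X X . . .
    . . . . . . .
    . . . . . . .
    . . . . . . .
    . . . . . . .
T2:
  2·area = 64  (B↔C swapped to make it positive)
  edge (0, 18)→(10, 2): d=(10,-16) top-left  bias=+0
  edge (10, 2)→(14, 2): d=(4,0) top-left  bias=+0
  edge (14, 2)→(0, 18): d=(-14,16) right/bottom  bias=-1
    (5,1)@(11, 3): e=[26,4,34] → X
    (6,1)@(13, 3): e=[58,4,2] → X
    (4,2)@(9, 5): e=[14,12,38] → X
    (6,2)@(13, 5): e=[78,12,-26] → .
    (3,3)@(7, 7): e=[2,20,42] → X
    (5,3)@(11, 7): e=[66,20,-22] → .
    (3,4)@(7, 9): e=[22,28,14] → X
    (4,4)@(9, 9): e=[54,28,-18] → .
    (2,5)@(5, 11): e=[10,36,18] → X
    (3,5)@(7, 11): e=[42,36,-14] → .
    (2,6)@(5, 13): e=[30,44,-10] → .
  covered (8 px):
    . . . . . . .
    . . . . . X X
    . . . . X X .
    . . . X X . .
    . . . X . . .
    . . X . . . .
    . . . . . . .
    . . . . . . .
    . . . . . . .
T3:
  2·area = 16
  edge (3, 4)→(8, 0): d=(5,-4) top-left  bias=+0
  edge (8, 0)→(12, 0): d=(4,0) top-left  bias=+0
  edge (12, 0)→(3, 4): d=(-9,4) right/bottom  bias=-1
    (3,0)@(7, 1): e=[1,4,11] → X
    (4,0)@(9, 1): e=[9,4,3] → X
    (5,0)@(11, 1): e=[17,4,-5] → .
    (2,1)@(5, 3): e=[3,12,1] → X
    (3,1)@(7, 3): e=[11,12,-7] → .
    (4,1)@(9, 3): e=[19,12,-15] → .
    (2,2)@(5, 5): e=[13,20,-17] → .
  covered (3 px):
    . . . X X . .
    . . X . . . .
    . . . . . . .
    . . . . . . .
    . . . . . . .
    . . . . . . .
    . . . . . . .
    . . . . . . .
    . . . . . . .

Z-buffer (winner per pixel, '.' = empty):
  . . . 3 3 . .
  . . 3 . 0 2 2
  . . . . 2 2 .
  . . . 2 2 . .
  . . 1 2 . . .
  . . 2 . . . .
  . . . . . . .
  . . . . . . .
  . . . . . . .

Result: -1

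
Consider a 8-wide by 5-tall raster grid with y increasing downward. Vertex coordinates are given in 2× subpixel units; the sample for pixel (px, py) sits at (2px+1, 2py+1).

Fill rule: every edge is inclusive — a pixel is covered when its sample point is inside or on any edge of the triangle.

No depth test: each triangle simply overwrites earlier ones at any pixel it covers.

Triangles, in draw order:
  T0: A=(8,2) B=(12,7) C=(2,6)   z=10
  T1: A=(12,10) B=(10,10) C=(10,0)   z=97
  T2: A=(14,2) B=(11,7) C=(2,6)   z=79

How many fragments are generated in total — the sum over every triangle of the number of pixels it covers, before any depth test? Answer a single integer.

T0:
  2·area = 46
  edge (8, 2)→(12, 7): d=(4,5) inclusive
  edge (12, 7)→(2, 6): d=(-10,-1) inclusive
  edge (2, 6)→(8, 2): d=(6,-4) inclusive
    (3,1)@(7, 3): e=[9,35,2] → █
    (4,1)@(9, 3): e=[-1,37,10] → ·
    (2,2)@(5, 5): e=[27,13,6] → █
    (4,2)@(9, 5): e=[7,17,22] → █
    (5,2)@(11, 5): e=[-3,19,30] → ·
    (2,3)@(5, 7): e=[35,-7,18] → ·
    (3,3)@(7, 7): e=[25,-5,26] → ·
    (4,3)@(9, 7): e=[15,-3,34] → ·
  covered (4 px):
    · · · · · · · ·
    · · · █ · · · ·
    · · █ █ █ · · ·
    · · · · · · · ·
    · · · · · · · ·
T1:
  2·area = 20
  edge (12, 10)→(10, 10): d=(-2,0) inclusive
  edge (10, 10)→(10, 0): d=(0,-10) inclusive
  edge (10, 0)→(12, 10): d=(2,10) inclusive
    (5,2)@(11, 5): e=[10,10,0] → █  [on edge]
    (6,2)@(13, 5): e=[10,30,-20] → ·
    (5,3)@(11, 7): e=[6,10,4] → █
    (6,3)@(13, 7): e=[6,30,-16] → ·
    (5,4)@(11, 9): e=[2,10,8] → █
    (6,4)@(13, 9): e=[2,30,-12] → ·
  covered (3 px):
    · · · · · · · ·
    · · · · · · · ·
    · · · · · █ · ·
    · · · · · █ · ·
    · · · · · █ · ·
T2:
  2·area = 48
  edge (14, 2)→(11, 7): d=(-3,5) inclusive
  edge (11, 7)→(2, 6): d=(-9,-1) inclusive
  edge (2, 6)→(14, 2): d=(12,-4) inclusive
    (5,1)@(11, 3): e=[12,36,0] → █  [on edge]
    (6,1)@(13, 3): e=[2,38,8] → █
    (7,1)@(15, 3): e=[-8,40,16] → ·
    (2,2)@(5, 5): e=[36,12,0] → █  [on edge]
    (3,2)@(7, 5): e=[26,14,8] → █
    (4,2)@(9, 5): e=[16,16,16] → █
    (6,2)@(13, 5): e=[-4,20,32] → ·
    (2,3)@(5, 7): e=[30,-6,24] → ·
    (3,3)@(7, 7): e=[20,-4,32] → ·
    (4,3)@(9, 7): e=[10,-2,40] → ·
    (5,3)@(11, 7): e=[0,0,48] → █  [on edge]
    (6,3)@(13, 7): e=[-10,2,56] → ·
  covered (7 px):
    · · · · · · · ·
    · · · · · █ █ ·
    · · █ █ █ █ · ·
    · · · · · █ · ·
    · · · · · · · ·

Answer: 14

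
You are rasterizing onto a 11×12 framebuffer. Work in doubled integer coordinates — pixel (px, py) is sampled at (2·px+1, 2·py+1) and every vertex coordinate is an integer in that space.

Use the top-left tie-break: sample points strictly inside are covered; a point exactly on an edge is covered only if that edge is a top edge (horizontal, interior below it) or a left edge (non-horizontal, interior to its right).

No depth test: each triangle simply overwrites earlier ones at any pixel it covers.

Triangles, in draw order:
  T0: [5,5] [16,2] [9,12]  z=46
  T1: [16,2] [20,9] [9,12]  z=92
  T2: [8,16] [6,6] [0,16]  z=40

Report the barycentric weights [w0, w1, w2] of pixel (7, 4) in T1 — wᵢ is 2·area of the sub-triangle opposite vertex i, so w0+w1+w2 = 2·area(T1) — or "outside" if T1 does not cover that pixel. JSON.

T0:
  2·area = 89
  edge (5, 5)→(16, 2): d=(11,-3) top-left  bias=+0
  edge (16, 2)→(9, 12): d=(-7,10) right/bottom  bias=-1
  edge (9, 12)→(5, 5): d=(-4,-7) top-left  bias=+0
    (6,1)@(13, 3): e=[2,23,64] → #
    (7,1)@(15, 3): e=[8,3,78] → #
    (8,1)@(17, 3): e=[14,-17,92] → ·
    (2,2)@(5, 5): e=[0,89,0] → #  [on edge]
    (3,2)@(7, 5): e=[6,69,14] → #
    (4,2)@(9, 5): e=[12,49,28] → #
    (5,2)@(11, 5): e=[18,29,42] → #
    (7,2)@(15, 5): e=[30,-11,70] → ·
    (2,3)@(5, 7): e=[22,75,-8] → ·
    (3,3)@(7, 7): e=[28,55,6] → #
    (6,3)@(13, 7): e=[46,-5,48] → ·
    (3,4)@(7, 9): e=[50,41,-2] → ·
    (6,9)@(13, 19): e=[178,-89,0] → ·  [on edge]
  covered (13 px):
    · · · · · · · · · · ·
    · · · · · · # # · · ·
    · · # # # # # · · · ·
    · · · # # # · · · · ·
    · · · · # # · · · · ·
    · · · · # · · · · · ·
    · · · · · · · · · · ·
    · · · · · · · · · · ·
    · · · · · · · · · · ·
    · · · · · · · · · · ·
    · · · · · · · · · · ·
    · · · · · · · · · · ·
T1:
  2·area = 89
  edge (16, 2)→(20, 9): d=(4,7) right/bottom  bias=-1
  edge (20, 9)→(9, 12): d=(-11,3) right/bottom  bias=-1
  edge (9, 12)→(16, 2): d=(7,-10) top-left  bias=+0
    (7,2)@(15, 5): e=[19,59,11] → #
    (8,2)@(17, 5): e=[5,53,31] → #
    (9,2)@(19, 5): e=[-9,47,51] → ·
    (6,3)@(13, 7): e=[41,43,5] → #
    (9,3)@(19, 7): e=[-1,25,65] → ·
    (6,4)@(13, 9): e=[49,21,19] → #
    (9,4)@(19, 9): e=[7,3,79] → #
    (10,4)@(21, 9): e=[-7,-3,99] → ·
    (5,5)@(11, 11): e=[71,5,13] → #
    (6,5)@(13, 11): e=[57,-1,33] → ·
    (7,5)@(15, 11): e=[43,-7,53] → ·
    (8,5)@(17, 11): e=[29,-13,73] → ·
  covered (10 px):
    · · · · · · · · · · ·
    · · · · · · · · · · ·
    · · · · · · · # # · ·
    · · · · · · # # # · ·
    · · · · · · # # # # ·
    · · · · · # · · · · ·
    · · · · · · · · · · ·
    · · · · · · · · · · ·
    · · · · · · · · · · ·
    · · · · · · · · · · ·
    · · · · · · · · · · ·
    · · · · · · · · · · ·
T2:
  2·area = 80  (B↔C swapped to make it positive)
  edge (8, 16)→(0, 16): d=(-8,0) right/bottom  bias=-1
  edge (0, 16)→(6, 6): d=(6,-10) top-left  bias=+0
  edge (6, 6)→(8, 16): d=(2,10) right/bottom  bias=-1
    (2,0)@(5, 1): e=[120,-40,0] → ·  [on edge]
    (4,0)@(9, 1): e=[120,0,-40] → ·  [on edge]
    (2,4)@(5, 9): e=[56,8,16] → #
    (3,4)@(7, 9): e=[56,28,-4] → ·
    (1,5)@(3, 11): e=[40,0,40] → #  [on edge]
    (3,5)@(7, 11): e=[40,40,0] → ·  [on edge]
    (1,6)@(3, 13): e=[24,12,44] → #
    (3,6)@(7, 13): e=[24,52,4] → #
    (4,6)@(9, 13): e=[24,72,-16] → ·
    (0,7)@(1, 15): e=[8,4,68] → #
    (4,7)@(9, 15): e=[8,84,-12] → ·
    (0,8)@(1, 17): e=[-8,16,72] → ·
    (4,10)@(9, 21): e=[-40,120,0] → ·  [on edge]
  covered (10 px):
    · · · · · · · · · · ·
    · · · · · · · · · · ·
    · · · · · · · · · · ·
    · · · · · · · · · · ·
    · · # · · · · · · · ·
    · # # · · · · · · · ·
    · # # # · · · · · · ·
    # # # # · · · · · · ·
    · · · · · · · · · · ·
    · · · · · · · · · · ·
    · · · · · · · · · · ·
    · · · · · · · · · · ·

Result: [15,39,35]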